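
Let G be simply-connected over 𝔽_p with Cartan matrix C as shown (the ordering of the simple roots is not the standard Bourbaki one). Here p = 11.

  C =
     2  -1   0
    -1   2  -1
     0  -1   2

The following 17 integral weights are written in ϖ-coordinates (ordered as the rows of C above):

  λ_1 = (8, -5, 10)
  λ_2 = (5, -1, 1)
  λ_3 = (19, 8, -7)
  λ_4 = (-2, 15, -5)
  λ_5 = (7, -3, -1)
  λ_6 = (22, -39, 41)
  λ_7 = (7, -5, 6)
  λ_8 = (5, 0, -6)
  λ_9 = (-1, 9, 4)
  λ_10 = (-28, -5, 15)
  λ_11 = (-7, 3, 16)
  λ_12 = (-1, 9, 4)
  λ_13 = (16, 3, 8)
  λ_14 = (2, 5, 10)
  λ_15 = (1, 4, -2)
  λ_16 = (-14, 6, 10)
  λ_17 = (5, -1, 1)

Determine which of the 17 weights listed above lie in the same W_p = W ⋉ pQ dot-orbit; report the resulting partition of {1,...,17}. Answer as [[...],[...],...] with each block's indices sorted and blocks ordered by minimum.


C ↔ A_3 under row/col permutation; |W(A_3)| = 24.

W_11-reps of the 17 weights in Ā_11 (same 3-coord order as C):

    1: (0, 4, 2)
    2: (6, 0, 2)
    3: (6, 2, 2)
    4: (4, 6, 1)
    5: (6, 0, 2)
    6: (2, 4, 1)
    7: (4, 4, 3)
    8: (2, 4, 1)
    9: (4, 6, 1)
    10: (2, 4, 1)
    11: (2, 4, 1)
    12: (4, 6, 1)
    13: (6, 2, 2)
    14: (6, 0, 2)
    15: (2, 4, 1)
    16: (0, 4, 2)
    17: (6, 0, 2)

6 distinct reps among the 17 weights ⇒ 6 W_11-linkage classes:

[[1, 16], [2, 5, 14, 17], [3, 13], [4, 9, 12], [6, 8, 10, 11, 15], [7]]


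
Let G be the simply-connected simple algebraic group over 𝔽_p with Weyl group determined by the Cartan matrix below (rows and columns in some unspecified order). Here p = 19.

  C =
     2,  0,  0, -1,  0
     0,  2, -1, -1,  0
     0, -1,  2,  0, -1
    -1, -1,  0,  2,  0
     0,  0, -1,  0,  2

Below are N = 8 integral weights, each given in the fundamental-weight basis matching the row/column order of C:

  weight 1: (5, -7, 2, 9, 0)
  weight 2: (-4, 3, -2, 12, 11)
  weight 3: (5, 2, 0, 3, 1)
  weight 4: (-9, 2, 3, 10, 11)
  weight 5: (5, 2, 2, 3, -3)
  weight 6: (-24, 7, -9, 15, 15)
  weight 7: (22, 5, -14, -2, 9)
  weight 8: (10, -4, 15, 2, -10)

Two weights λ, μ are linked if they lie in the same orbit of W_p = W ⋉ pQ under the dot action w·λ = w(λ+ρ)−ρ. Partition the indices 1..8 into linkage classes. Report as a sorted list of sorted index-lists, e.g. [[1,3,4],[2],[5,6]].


Type A_5, rank 5, |W|=720; reorder rows/cols to standard.

Alcove-folded reps (p=19, 8 weights, presented ϖ-order):

    λ_1 → (6, 3, 1, 4, 2)
    λ_2 → (6, 3, 1, 4, 2)
    λ_3 → (6, 3, 1, 4, 2)
    λ_4 → (3, 3, 4, 0, 1)
    λ_5 → (6, 3, 1, 4, 2)
    λ_6 → (3, 3, 4, 0, 1)
    λ_7 → (6, 3, 1, 4, 2)
    λ_8 → (3, 3, 4, 0, 1)

Linkage partition of the 8 weights (2 classes, p=19):

[[1, 2, 3, 5, 7], [4, 6, 8]]


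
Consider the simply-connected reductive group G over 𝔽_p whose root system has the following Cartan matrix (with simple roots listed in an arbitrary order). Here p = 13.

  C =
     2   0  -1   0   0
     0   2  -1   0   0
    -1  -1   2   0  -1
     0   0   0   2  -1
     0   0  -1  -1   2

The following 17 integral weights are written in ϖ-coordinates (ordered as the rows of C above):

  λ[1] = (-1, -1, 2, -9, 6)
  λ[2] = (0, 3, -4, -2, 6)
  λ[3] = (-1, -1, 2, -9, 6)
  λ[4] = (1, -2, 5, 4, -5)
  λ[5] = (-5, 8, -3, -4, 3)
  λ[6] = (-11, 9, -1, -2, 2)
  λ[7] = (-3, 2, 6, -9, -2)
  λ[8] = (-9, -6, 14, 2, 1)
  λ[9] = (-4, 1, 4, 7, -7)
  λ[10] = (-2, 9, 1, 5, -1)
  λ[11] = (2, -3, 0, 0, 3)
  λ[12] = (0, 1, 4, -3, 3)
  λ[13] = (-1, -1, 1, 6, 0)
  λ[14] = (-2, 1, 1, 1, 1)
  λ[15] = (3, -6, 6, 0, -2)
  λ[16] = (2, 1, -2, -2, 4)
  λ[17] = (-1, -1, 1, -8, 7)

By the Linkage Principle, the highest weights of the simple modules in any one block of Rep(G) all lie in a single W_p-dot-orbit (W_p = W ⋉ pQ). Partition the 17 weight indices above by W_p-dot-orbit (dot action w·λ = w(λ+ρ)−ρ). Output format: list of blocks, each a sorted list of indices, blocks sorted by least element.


D_5 Cartan matrix, 5 simple roots permuted; ρ=(1,1,1,1,1).

Folding the 17 weights λ_j+ρ into Ā_13 (reps in the given 5-coord order):

    [1] (0, 0, 2, 7, 1)
    [2] (2, 1, 1, 1, 3)
    [3] (0, 0, 2, 7, 1)
    [4] (2, 1, 1, 1, 3)
    [5] (1, 2, 1, 2, 2)
    [6] (0, 0, 2, 7, 1)
    [7] (2, 1, 1, 1, 3)
    [8] (1, 2, 1, 2, 2)
    [9] (1, 2, 1, 2, 2)
    [10] (4, 5, 1, 0, 1)
    [11] (2, 1, 1, 1, 3)
    [12] (1, 2, 1, 2, 2)
    [13] (0, 0, 2, 7, 1)
    [14] (1, 2, 1, 2, 2)
    [15] (4, 5, 1, 0, 1)
    [16] (2, 1, 1, 1, 3)
    [17] (0, 0, 2, 7, 1)

These 17 weights hit 4 W_13-dot-orbits; sizes (5, 5, 5, 2):

[[1, 3, 6, 13, 17], [2, 4, 7, 11, 16], [5, 8, 9, 12, 14], [10, 15]]


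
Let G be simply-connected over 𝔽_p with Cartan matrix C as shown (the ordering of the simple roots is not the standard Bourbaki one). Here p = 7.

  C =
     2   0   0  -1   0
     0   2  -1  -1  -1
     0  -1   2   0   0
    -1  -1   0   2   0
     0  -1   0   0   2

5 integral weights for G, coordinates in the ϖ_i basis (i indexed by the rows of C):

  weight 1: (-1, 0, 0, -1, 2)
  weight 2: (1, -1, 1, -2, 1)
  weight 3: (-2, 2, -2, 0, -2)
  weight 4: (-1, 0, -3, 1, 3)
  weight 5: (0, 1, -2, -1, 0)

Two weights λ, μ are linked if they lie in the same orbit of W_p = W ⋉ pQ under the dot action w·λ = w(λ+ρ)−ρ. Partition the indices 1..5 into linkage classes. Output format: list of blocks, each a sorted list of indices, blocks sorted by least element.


D_5 Cartan matrix, 5 simple roots permuted; ρ=(1,1,1,1,1).

Each λ_j+ρ reduced to Ā_7; 5-tuples below use C's row order:

  [1] (0, 1, 1, 0, 3) · [2] (1, 1, 1, 0, 1) · [3] (1, 1, 1, 0, 1) · [4] (0, 1, 1, 0, 3) · [5] (1, 1, 1, 0, 1)

Linkage partition of the 5 weights (2 classes, p=7):

[[1, 4], [2, 3, 5]]


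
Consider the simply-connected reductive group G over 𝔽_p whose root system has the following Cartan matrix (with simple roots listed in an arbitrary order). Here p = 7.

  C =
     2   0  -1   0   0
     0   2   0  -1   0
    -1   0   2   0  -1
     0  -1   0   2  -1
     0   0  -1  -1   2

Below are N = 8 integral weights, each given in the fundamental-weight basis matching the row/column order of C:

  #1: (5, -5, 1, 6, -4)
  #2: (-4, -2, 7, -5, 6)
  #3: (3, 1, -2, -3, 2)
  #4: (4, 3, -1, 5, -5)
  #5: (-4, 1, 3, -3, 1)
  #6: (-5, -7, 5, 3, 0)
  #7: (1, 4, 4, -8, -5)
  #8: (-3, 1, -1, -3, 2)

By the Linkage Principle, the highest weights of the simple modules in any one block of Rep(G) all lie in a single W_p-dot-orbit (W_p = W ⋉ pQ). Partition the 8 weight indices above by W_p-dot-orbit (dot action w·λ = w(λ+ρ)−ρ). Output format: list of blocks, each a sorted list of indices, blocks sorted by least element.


A_5 Cartan matrix, 5 simple roots permuted; ρ=(1,1,1,1,1).

λ_j+ρ reflected into Ā_7 (⟨·,θ^∨⟩≤7); 5-tuples as given:

  1: (0, 0, 1, 1, 1) · 2: (3, 0, 1, 2, 0) · 3: (3, 0, 1, 2, 0) · 4: (3, 0, 1, 2, 0) · 5: (3, 0, 1, 2, 0) · 6: (0, 0, 1, 1, 1) · 7: (0, 0, 1, 1, 1) · 8: (0, 0, 1, 1, 1)

Linkage partition of the 8 weights (2 classes, p=7):

[[1, 6, 7, 8], [2, 3, 4, 5]]


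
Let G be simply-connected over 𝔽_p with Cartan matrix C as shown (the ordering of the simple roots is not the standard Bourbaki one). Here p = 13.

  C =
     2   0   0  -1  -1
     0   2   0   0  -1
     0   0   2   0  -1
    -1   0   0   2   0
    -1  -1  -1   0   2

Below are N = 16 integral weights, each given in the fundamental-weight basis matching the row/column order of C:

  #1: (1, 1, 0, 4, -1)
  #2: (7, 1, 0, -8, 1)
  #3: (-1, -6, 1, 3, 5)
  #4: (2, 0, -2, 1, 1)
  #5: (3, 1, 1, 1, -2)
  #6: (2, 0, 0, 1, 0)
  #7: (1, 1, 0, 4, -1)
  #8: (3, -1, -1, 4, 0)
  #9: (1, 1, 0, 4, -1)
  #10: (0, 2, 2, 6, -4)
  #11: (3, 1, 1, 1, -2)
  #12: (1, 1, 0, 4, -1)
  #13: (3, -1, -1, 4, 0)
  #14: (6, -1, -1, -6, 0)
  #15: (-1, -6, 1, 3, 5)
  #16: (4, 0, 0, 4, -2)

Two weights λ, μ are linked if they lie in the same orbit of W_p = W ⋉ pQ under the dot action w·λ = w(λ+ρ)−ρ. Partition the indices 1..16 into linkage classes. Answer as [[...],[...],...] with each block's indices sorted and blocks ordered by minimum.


Root system D_5: the 5×5 matrix C matches after relabeling.

Alcove-folded reps (p=13, 16 weights, presented ϖ-order):

  [1] (2, 2, 1, 5, 0);  [2] (2, 2, 1, 5, 0);  [3] (0, 5, 2, 4, 1);  [4] (3, 1, 1, 2, 1);  [5] (3, 1, 1, 2, 1);  [6] (3, 1, 1, 2, 1);  [7] (2, 2, 1, 5, 0);  [8] (2, 0, 0, 5, 1);  [9] (2, 2, 1, 5, 0);  [10] (2, 0, 0, 5, 1);  [11] (3, 1, 1, 2, 1);  [12] (2, 2, 1, 5, 0);  [13] (2, 0, 0, 5, 1);  [14] (2, 0, 0, 5, 1);  [15] (0, 5, 2, 4, 1);  [16] (2, 0, 0, 5, 1)

The 16 indices split into 4 linkage classes (same alcove rep ⇔ same W_13-dot-orbit):

[[1, 2, 7, 9, 12], [3, 15], [4, 5, 6, 11], [8, 10, 13, 14, 16]]


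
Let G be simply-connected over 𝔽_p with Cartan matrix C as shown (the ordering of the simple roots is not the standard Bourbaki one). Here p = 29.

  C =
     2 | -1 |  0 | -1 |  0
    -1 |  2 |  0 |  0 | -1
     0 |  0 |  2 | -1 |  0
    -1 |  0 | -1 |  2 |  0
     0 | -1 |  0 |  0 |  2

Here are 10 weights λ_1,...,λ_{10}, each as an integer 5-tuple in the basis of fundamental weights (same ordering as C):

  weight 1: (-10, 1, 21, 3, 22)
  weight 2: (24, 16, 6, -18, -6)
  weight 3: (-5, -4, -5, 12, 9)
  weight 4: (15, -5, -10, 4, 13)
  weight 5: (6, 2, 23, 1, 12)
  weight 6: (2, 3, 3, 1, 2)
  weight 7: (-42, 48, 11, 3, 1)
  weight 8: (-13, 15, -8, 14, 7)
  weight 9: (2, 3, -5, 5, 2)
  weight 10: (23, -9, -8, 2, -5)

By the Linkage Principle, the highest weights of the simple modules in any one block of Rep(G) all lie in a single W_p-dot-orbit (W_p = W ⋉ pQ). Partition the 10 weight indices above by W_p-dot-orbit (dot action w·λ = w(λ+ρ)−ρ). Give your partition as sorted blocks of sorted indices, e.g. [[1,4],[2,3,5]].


A_5 Cartan matrix, 5 simple roots permuted; ρ=(1,1,1,1,1).

W_29-reps of the 10 weights in Ā_29 (same 5-coord order as C):

  λ_1 → (3, 4, 4, 2, 3) · λ_2 → (8, 4, 3, 4, 8) · λ_3 → (3, 4, 4, 2, 3) · λ_4 → (8, 4, 3, 4, 8) · λ_5 → (3, 4, 4, 2, 3) · λ_6 → (3, 4, 4, 2, 3) · λ_7 → (8, 4, 3, 4, 8) · λ_8 → (8, 4, 3, 4, 8) · λ_9 → (3, 4, 4, 2, 3) · λ_10 → (8, 4, 3, 4, 8)

The 10 indices split into 2 linkage classes (same alcove rep ⇔ same W_29-dot-orbit):

[[1, 3, 5, 6, 9], [2, 4, 7, 8, 10]]


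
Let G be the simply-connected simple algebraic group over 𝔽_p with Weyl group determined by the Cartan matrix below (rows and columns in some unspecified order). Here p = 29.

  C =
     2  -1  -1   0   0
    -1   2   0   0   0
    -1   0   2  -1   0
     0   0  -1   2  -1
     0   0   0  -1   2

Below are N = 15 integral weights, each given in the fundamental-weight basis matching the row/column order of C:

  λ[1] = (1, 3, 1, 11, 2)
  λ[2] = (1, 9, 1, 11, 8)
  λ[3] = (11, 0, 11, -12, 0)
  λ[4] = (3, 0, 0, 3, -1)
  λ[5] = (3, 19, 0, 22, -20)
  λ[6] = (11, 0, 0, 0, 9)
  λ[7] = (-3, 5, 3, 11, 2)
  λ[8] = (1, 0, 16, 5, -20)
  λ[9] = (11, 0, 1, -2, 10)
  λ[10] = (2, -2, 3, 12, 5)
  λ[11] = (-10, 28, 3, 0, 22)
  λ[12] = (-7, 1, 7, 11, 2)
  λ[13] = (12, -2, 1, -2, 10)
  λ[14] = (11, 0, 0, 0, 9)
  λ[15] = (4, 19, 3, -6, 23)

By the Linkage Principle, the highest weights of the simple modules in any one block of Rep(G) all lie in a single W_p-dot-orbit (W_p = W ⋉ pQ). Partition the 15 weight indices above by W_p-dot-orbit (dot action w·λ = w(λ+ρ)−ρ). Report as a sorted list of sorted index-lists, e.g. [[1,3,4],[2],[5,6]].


Dynkin diagram of C (from the 8 off-diagonal −1 entries): A_5.

Ā_29 reps of the 15 weights (A_5, coords as presented):

    λ_1 → (2, 4, 2, 12, 3)
    λ_2 → (2, 4, 2, 12, 3)
    λ_3 → (12, 1, 1, 1, 10)
    λ_4 → (4, 1, 1, 4, 0)
    λ_5 → (4, 1, 1, 4, 0)
    λ_6 → (12, 1, 1, 1, 10)
    λ_7 → (2, 4, 2, 12, 3)
    λ_8 → (2, 1, 4, 13, 6)
    λ_9 → (12, 1, 1, 1, 10)
    λ_10 → (2, 1, 4, 13, 6)
    λ_11 → (4, 1, 1, 4, 0)
    λ_12 → (2, 4, 2, 12, 3)
    λ_13 → (12, 1, 1, 1, 10)
    λ_14 → (12, 1, 1, 1, 10)
    λ_15 → (4, 1, 1, 4, 0)

Partition of {1..15} into 4 W_29-dot-orbits:

[[1, 2, 7, 12], [3, 6, 9, 13, 14], [4, 5, 11, 15], [8, 10]]


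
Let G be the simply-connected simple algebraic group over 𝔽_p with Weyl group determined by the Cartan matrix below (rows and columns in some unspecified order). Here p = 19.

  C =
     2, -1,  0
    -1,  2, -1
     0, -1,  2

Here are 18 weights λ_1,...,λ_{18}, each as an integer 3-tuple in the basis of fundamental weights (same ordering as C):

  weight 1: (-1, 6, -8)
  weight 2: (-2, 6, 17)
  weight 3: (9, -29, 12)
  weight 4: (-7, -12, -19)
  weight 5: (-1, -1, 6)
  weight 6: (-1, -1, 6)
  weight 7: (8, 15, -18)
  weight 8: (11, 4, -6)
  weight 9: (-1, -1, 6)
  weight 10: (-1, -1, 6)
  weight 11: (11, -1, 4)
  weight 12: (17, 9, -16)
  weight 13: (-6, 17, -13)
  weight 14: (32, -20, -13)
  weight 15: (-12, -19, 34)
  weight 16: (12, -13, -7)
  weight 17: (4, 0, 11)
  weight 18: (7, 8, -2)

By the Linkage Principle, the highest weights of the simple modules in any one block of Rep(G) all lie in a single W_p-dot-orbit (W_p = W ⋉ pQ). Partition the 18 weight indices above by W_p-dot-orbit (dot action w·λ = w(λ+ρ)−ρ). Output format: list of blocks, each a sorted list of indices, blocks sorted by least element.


Type A_3, rank 3, |W|=24; reorder rows/cols to standard.

W_19-reps of the 18 weights in Ā_19 (same 3-coord order as C):

  1: (0, 0, 7)
  2: (5, 1, 12)
  3: (4, 5, 1)
  4: (2, 1, 10)
  5: (0, 0, 7)
  6: (0, 0, 7)
  7: (2, 1, 10)
  8: (12, 0, 5)
  9: (0, 0, 7)
  10: (0, 0, 7)
  11: (12, 0, 5)
  12: (4, 5, 1)
  13: (5, 1, 12)
  14: (12, 0, 5)
  15: (2, 1, 10)
  16: (5, 1, 12)
  17: (5, 1, 12)
  18: (8, 8, 1)

6 distinct reps among the 18 weights ⇒ 6 W_19-linkage classes:

[[1, 5, 6, 9, 10], [2, 13, 16, 17], [3, 12], [4, 7, 15], [8, 11, 14], [18]]


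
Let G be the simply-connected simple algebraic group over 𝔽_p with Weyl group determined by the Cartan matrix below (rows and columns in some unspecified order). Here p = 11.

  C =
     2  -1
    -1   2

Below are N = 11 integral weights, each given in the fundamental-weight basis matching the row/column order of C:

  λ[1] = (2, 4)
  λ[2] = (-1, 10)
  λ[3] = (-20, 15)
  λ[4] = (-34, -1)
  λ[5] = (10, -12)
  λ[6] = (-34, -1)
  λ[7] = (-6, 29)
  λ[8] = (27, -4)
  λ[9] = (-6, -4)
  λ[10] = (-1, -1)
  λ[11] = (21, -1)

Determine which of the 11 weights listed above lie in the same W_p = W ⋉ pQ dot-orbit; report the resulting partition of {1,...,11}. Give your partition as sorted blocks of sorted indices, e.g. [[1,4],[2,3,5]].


C ↔ A_2 under row/col permutation; |W(A_2)| = 6.

λ_j+ρ reflected into Ā_11 (⟨·,θ^∨⟩≤11); 2-tuples as given:

  λ_1 → (3, 5) · λ_2 → (0, 11) · λ_3 → (3, 5) · λ_4 → (0, 0) · λ_5 → (0, 11) · λ_6 → (0, 0) · λ_7 → (3, 5) · λ_8 → (3, 5) · λ_9 → (3, 5) · λ_10 → (0, 0) · λ_11 → (0, 11)

Grouping the 11 weights by Ā_11-representative: 3 linkage classes.

[[1, 3, 7, 8, 9], [2, 5, 11], [4, 6, 10]]


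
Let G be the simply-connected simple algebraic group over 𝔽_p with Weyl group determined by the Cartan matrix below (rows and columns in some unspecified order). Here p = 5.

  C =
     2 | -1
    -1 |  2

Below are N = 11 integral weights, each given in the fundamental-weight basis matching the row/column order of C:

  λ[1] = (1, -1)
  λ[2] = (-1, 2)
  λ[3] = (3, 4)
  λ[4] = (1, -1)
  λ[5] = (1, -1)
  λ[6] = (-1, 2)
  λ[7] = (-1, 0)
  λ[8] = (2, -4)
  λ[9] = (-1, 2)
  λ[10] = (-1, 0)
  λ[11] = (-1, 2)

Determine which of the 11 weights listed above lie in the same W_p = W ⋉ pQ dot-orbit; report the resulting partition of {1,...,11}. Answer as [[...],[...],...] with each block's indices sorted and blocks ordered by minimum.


Root system A_2: the 2×2 matrix C matches after relabeling.

λ_j+ρ reflected into Ā_5 (⟨·,θ^∨⟩≤5); 2-tuples as given:

    1: (2, 0)
    2: (0, 3)
    3: (0, 1)
    4: (2, 0)
    5: (2, 0)
    6: (0, 3)
    7: (0, 1)
    8: (0, 3)
    9: (0, 3)
    10: (0, 1)
    11: (0, 3)

Partition of {1..11} into 3 W_5-dot-orbits:

[[1, 4, 5], [2, 6, 8, 9, 11], [3, 7, 10]]


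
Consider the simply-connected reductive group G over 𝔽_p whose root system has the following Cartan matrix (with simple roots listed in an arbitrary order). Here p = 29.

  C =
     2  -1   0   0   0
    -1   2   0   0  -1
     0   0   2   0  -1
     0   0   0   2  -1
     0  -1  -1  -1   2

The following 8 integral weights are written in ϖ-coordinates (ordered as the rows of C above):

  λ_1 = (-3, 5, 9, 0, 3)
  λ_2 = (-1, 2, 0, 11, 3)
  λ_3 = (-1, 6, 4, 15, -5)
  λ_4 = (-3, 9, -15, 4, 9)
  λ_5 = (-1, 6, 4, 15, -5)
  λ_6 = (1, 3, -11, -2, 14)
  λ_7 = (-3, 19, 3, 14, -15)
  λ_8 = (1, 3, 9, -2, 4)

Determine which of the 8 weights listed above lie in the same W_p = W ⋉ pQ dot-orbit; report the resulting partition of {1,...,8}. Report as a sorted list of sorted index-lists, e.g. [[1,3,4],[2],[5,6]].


C ↔ D_5 under row/col permutation; |W(D_5)| = 1920.

Folding the 8 weights λ_j+ρ into Ā_29 (reps in the given 5-coord order):

  [1] (2, 4, 10, 1, 4)
  [2] (0, 3, 1, 12, 4)
  [3] (0, 3, 1, 12, 4)
  [4] (2, 4, 10, 1, 4)
  [5] (0, 3, 1, 12, 4)
  [6] (2, 4, 10, 1, 4)
  [7] (2, 4, 10, 1, 4)
  [8] (2, 4, 10, 1, 4)

These 8 weights hit 2 W_29-dot-orbits; sizes (5, 3):

[[1, 4, 6, 7, 8], [2, 3, 5]]


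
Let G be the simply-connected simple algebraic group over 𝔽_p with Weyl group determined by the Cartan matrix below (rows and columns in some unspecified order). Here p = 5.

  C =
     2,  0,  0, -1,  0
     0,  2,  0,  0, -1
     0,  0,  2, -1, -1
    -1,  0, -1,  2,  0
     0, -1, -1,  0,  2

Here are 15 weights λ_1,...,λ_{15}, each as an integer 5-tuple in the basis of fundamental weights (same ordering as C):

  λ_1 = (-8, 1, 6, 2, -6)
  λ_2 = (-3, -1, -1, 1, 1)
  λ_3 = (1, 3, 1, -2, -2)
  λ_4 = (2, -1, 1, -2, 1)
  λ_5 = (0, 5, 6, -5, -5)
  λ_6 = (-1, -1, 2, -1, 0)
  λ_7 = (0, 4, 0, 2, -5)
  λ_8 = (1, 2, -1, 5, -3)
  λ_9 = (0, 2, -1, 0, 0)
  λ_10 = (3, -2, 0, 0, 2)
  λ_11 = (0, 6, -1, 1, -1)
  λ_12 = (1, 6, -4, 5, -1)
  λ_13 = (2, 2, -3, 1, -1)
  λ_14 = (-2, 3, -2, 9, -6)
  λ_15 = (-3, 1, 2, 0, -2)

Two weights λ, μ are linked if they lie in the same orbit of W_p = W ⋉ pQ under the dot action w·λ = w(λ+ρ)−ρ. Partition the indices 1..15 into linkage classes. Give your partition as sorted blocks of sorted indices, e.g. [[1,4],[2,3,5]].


Root system A_5: the 5×5 matrix C matches after relabeling.

λ_j+ρ reflected into Ā_5 (⟨·,θ^∨⟩≤5); 5-tuples as given:

    [1] (2, 0, 0, 0, 2)
    [2] (2, 0, 0, 0, 2)
    [3] (0, 2, 0, 1, 1)
    [4] (1, 1, 1, 1, 1)
    [5] (0, 2, 0, 1, 1)
    [6] (0, 0, 3, 0, 1)
    [7] (0, 0, 3, 0, 1)
    [8] (1, 1, 1, 1, 1)
    [9] (0, 2, 0, 1, 1)
    [10] (0, 2, 0, 1, 1)
    [11] (2, 0, 0, 0, 2)
    [12] (2, 0, 0, 0, 2)
    [13] (2, 0, 0, 0, 2)
    [14] (0, 2, 0, 1, 1)
    [15] (1, 1, 1, 1, 1)

4 distinct reps among the 15 weights ⇒ 4 W_5-linkage classes:

[[1, 2, 11, 12, 13], [3, 5, 9, 10, 14], [4, 8, 15], [6, 7]]


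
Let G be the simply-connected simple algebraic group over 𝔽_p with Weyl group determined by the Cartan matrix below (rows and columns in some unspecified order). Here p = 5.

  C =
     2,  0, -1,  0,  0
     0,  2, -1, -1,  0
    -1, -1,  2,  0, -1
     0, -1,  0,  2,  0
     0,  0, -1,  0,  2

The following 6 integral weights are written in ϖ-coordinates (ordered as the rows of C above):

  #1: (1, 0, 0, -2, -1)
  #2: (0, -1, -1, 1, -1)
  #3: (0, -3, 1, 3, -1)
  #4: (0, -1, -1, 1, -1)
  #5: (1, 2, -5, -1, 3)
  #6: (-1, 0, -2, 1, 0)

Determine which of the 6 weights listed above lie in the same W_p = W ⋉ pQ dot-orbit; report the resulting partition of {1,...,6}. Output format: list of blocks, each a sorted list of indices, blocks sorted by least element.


C ↔ D_5 under row/col permutation; |W(D_5)| = 1920.

Each λ_j+ρ reduced to Ā_5; 5-tuples below use C's row order:

  λ_1+ρ ↦ (2, 0, 1, 1, 0);  λ_2+ρ ↦ (1, 0, 0, 2, 0);  λ_3+ρ ↦ (1, 0, 0, 2, 0);  λ_4+ρ ↦ (1, 0, 0, 2, 0);  λ_5+ρ ↦ (2, 0, 1, 1, 0);  λ_6+ρ ↦ (1, 0, 0, 2, 0)

Grouping the 6 weights by Ā_5-representative: 2 linkage classes.

[[1, 5], [2, 3, 4, 6]]


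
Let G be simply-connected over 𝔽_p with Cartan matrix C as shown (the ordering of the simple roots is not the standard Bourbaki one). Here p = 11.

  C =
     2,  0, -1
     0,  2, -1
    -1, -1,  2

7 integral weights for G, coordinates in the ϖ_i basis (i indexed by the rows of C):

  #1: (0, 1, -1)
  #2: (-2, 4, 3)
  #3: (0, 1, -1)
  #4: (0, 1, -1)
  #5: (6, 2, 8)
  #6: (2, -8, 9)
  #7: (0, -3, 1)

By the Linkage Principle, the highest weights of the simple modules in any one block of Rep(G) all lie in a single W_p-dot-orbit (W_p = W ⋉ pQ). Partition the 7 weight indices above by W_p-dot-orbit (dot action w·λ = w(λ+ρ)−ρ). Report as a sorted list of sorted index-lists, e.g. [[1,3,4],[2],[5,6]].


Dynkin diagram of C (from the 4 off-diagonal −1 entries): A_3.

Folding the 7 weights λ_j+ρ into Ā_11 (reps in the given 3-coord order):

    λ_1 → (1, 2, 0)
    λ_2 → (1, 5, 3)
    λ_3 → (1, 2, 0)
    λ_4 → (1, 2, 0)
    λ_5 → (1, 5, 3)
    λ_6 → (1, 5, 3)
    λ_7 → (1, 2, 0)

Linkage partition of the 7 weights (2 classes, p=11):

[[1, 3, 4, 7], [2, 5, 6]]


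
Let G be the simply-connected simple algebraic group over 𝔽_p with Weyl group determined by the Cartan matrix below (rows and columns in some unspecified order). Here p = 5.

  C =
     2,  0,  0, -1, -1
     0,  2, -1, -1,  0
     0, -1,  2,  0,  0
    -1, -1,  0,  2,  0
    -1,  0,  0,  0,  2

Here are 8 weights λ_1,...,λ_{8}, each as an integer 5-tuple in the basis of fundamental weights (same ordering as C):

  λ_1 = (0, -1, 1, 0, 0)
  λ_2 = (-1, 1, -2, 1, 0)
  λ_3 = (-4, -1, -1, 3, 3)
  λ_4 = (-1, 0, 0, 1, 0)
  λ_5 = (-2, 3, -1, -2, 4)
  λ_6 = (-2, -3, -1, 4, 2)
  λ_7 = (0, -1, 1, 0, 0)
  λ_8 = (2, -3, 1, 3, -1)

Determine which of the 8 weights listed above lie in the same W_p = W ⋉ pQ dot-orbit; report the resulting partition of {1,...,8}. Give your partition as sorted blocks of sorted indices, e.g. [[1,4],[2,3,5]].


Root system A_5: the 5×5 matrix C matches after relabeling.

Alcove-folded reps (p=5, 8 weights, presented ϖ-order):

  1: (1, 0, 2, 1, 1)
  2: (0, 1, 1, 2, 1)
  3: (3, 0, 0, 1, 1)
  4: (0, 1, 1, 2, 1)
  5: (1, 0, 2, 1, 1)
  6: (1, 0, 0, 2, 0)
  7: (1, 0, 2, 1, 1)
  8: (1, 0, 0, 2, 0)

Linkage partition of the 8 weights (4 classes, p=5):

[[1, 5, 7], [2, 4], [3], [6, 8]]


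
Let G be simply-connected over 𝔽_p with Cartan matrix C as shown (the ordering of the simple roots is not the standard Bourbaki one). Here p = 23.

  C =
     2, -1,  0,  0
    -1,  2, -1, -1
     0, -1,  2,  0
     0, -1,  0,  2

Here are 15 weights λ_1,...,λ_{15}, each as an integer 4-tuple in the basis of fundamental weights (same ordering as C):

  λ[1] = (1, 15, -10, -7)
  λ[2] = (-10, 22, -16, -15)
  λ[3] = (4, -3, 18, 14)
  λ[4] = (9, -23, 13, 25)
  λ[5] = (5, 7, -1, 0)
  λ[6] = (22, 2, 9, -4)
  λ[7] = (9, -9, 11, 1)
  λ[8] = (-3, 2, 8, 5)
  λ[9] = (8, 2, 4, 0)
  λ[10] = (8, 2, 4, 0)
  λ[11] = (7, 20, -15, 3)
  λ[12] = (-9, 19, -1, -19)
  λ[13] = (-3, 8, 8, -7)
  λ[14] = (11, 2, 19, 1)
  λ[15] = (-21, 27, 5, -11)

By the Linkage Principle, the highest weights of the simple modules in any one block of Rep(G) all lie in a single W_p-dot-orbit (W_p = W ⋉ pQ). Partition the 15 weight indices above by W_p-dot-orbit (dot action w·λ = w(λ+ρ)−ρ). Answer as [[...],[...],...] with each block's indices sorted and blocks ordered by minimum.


Dynkin diagram of C (from the 6 off-diagonal −1 entries): D_4.

Ā_23 reps of the 15 weights (D_4, coords as presented):

  λ_1+ρ ↦ (2, 1, 9, 6) · λ_2+ρ ↦ (6, 8, 0, 1) · λ_3+ρ ↦ (9, 3, 5, 1) · λ_4+ρ ↦ (9, 3, 5, 1) · λ_5+ρ ↦ (6, 8, 0, 1) · λ_6+ρ ↦ (10, 0, 3, 10) · λ_7+ρ ↦ (2, 2, 4, 6) · λ_8+ρ ↦ (2, 1, 9, 6) · λ_9+ρ ↦ (9, 3, 5, 1) · λ_10+ρ ↦ (9, 3, 5, 1) · λ_11+ρ ↦ (2, 2, 4, 6) · λ_12+ρ ↦ (2, 0, 6, 12) · λ_13+ρ ↦ (2, 1, 9, 6) · λ_14+ρ ↦ (2, 0, 6, 12) · λ_15+ρ ↦ (9, 3, 5, 1)

These 15 weights hit 6 W_23-dot-orbits; sizes (3, 2, 5, 1, 2, 2):

[[1, 8, 13], [2, 5], [3, 4, 9, 10, 15], [6], [7, 11], [12, 14]]


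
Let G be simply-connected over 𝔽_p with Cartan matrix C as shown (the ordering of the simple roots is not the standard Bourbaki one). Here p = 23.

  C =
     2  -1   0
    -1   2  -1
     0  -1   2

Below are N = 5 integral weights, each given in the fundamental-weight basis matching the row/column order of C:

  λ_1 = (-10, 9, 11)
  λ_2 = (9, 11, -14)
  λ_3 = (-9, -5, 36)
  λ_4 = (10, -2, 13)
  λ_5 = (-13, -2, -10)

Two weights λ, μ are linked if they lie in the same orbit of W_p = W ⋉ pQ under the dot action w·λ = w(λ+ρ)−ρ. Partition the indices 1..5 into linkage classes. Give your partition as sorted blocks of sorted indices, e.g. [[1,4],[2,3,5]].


A_3 Cartan matrix, 3 simple roots permuted; ρ=(1,1,1).

Folding the 5 weights λ_j+ρ into Ā_23 (reps in the given 3-coord order):

    λ_1+ρ ↦ (9, 1, 12)
    λ_2+ρ ↦ (9, 1, 12)
    λ_3+ρ ↦ (8, 2, 9)
    λ_4+ρ ↦ (9, 1, 12)
    λ_5+ρ ↦ (9, 1, 12)

Partition of {1..5} into 2 W_23-dot-orbits:

[[1, 2, 4, 5], [3]]


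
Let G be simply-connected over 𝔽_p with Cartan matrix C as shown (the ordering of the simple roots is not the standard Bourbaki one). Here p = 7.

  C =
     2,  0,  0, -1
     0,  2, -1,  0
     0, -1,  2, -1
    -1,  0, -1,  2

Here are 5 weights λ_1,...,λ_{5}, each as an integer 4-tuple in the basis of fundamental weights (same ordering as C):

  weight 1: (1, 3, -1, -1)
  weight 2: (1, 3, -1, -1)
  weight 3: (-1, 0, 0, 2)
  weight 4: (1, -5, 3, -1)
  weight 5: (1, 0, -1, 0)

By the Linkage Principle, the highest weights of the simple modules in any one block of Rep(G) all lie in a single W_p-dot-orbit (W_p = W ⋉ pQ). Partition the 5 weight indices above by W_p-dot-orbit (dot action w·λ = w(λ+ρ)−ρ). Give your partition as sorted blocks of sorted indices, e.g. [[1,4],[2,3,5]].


Type A_4, rank 4, |W|=120; reorder rows/cols to standard.

Ā_7 reps of the 5 weights (A_4, coords as presented):

  [1] (2, 4, 0, 0);  [2] (2, 4, 0, 0);  [3] (0, 1, 1, 3);  [4] (2, 4, 0, 0);  [5] (2, 1, 0, 1)

3 distinct reps among the 5 weights ⇒ 3 W_7-linkage classes:

[[1, 2, 4], [3], [5]]


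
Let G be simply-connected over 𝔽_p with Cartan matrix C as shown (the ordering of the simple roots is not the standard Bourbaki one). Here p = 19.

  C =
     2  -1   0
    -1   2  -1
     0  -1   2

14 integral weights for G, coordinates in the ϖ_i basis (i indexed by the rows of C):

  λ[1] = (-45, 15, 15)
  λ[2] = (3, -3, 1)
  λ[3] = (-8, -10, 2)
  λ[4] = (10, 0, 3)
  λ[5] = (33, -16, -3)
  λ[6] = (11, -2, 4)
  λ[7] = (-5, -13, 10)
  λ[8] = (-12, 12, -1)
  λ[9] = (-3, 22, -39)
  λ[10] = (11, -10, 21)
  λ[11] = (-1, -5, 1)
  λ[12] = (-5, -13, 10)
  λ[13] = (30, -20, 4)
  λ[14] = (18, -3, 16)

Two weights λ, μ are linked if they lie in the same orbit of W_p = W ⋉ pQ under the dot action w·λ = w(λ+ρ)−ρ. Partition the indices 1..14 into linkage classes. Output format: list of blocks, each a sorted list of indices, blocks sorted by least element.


Type A_3, rank 3, |W|=24; reorder rows/cols to standard.

Alcove-folded reps (p=19, 14 weights, presented ϖ-order):

  λ_1+ρ ↦ (3, 6, 7)
  λ_2+ρ ↦ (2, 2, 0)
  λ_3+ρ ↦ (3, 6, 7)
  λ_4+ρ ↦ (11, 1, 4)
  λ_5+ρ ↦ (2, 2, 0)
  λ_6+ρ ↦ (11, 1, 4)
  λ_7+ρ ↦ (11, 1, 4)
  λ_8+ρ ↦ (11, 2, 0)
  λ_9+ρ ↦ (2, 2, 0)
  λ_10+ρ ↦ (3, 6, 7)
  λ_11+ρ ↦ (2, 2, 0)
  λ_12+ρ ↦ (11, 1, 4)
  λ_13+ρ ↦ (0, 5, 2)
  λ_14+ρ ↦ (2, 2, 0)

Grouping the 14 weights by Ā_19-representative: 5 linkage classes.

[[1, 3, 10], [2, 5, 9, 11, 14], [4, 6, 7, 12], [8], [13]]


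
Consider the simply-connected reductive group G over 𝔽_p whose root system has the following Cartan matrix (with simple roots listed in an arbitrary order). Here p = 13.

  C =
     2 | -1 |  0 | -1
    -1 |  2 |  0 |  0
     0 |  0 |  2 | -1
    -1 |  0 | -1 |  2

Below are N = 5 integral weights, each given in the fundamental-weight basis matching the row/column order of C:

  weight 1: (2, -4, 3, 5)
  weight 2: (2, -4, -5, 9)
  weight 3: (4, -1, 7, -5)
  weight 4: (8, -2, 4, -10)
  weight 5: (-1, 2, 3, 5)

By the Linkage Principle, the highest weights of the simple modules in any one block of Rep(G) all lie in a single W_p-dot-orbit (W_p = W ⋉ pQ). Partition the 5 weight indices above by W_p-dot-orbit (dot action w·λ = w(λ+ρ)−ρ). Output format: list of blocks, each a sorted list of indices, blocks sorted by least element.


Root system A_4: the 4×4 matrix C matches after relabeling.

Ā_13 reps of the 5 weights (A_4, coords as presented):

  λ_1+ρ ↦ (0, 3, 4, 6) · λ_2+ρ ↦ (0, 3, 4, 6) · λ_3+ρ ↦ (1, 0, 4, 4) · λ_4+ρ ↦ (1, 0, 4, 4) · λ_5+ρ ↦ (0, 3, 4, 6)

2 distinct reps among the 5 weights ⇒ 2 W_13-linkage classes:

[[1, 2, 5], [3, 4]]


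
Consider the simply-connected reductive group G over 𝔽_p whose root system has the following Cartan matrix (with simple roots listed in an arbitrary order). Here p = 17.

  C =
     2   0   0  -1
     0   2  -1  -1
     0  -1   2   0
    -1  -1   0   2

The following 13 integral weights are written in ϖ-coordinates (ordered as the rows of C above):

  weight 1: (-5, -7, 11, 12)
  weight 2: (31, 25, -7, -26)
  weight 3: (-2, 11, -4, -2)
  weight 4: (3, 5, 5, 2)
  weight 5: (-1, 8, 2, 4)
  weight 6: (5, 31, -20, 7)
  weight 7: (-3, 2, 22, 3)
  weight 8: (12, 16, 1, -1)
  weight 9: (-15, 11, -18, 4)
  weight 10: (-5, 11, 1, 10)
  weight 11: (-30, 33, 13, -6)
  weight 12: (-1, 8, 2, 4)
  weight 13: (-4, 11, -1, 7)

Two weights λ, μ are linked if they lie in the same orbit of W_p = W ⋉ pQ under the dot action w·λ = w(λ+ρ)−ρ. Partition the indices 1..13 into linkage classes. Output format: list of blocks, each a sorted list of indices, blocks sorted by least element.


C ↔ A_4 under row/col permutation; |W(A_4)| = 120.

Ā_17 reps of the 13 weights (A_4, coords as presented):

    1: (2, 6, 4, 3)
    2: (1, 7, 3, 1)
    3: (1, 7, 3, 1)
    4: (2, 6, 4, 3)
    5: (0, 9, 3, 5)
    6: (2, 6, 4, 3)
    7: (2, 6, 4, 3)
    8: (0, 2, 13, 2)
    9: (0, 9, 3, 5)
    10: (2, 6, 4, 3)
    11: (0, 9, 3, 5)
    12: (0, 9, 3, 5)
    13: (0, 9, 3, 5)

4 distinct reps among the 13 weights ⇒ 4 W_17-linkage classes:

[[1, 4, 6, 7, 10], [2, 3], [5, 9, 11, 12, 13], [8]]


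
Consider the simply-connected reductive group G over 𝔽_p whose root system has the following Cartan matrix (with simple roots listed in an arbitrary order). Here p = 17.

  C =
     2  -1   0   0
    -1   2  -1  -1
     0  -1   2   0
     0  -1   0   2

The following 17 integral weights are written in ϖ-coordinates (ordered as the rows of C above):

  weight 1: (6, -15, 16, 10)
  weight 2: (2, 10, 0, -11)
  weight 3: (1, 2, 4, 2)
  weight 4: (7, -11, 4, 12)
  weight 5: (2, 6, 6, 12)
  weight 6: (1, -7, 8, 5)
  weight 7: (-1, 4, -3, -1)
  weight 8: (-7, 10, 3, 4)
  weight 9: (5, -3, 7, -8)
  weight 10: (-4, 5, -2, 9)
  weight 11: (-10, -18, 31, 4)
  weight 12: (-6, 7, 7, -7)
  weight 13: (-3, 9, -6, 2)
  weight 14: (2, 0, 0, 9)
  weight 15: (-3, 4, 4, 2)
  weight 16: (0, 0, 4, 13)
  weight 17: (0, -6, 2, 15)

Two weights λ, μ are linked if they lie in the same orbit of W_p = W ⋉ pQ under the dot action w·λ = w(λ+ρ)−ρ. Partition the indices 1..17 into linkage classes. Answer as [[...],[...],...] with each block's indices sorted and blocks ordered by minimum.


Root system D_4: the 4×4 matrix C matches after relabeling.

Alcove-folded reps (p=17, 17 weights, presented ϖ-order):

  [1] (7, 0, 3, 3)
  [2] (3, 1, 1, 10)
  [3] (2, 3, 5, 3)
  [4] (2, 3, 5, 3)
  [5] (7, 0, 3, 3)
  [6] (4, 2, 3, 0)
  [7] (0, 3, 2, 0)
  [8] (3, 3, 1, 2)
  [9] (3, 3, 1, 2)
  [10] (3, 1, 1, 10)
  [11] (4, 2, 3, 0)
  [12] (2, 3, 5, 3)
  [13] (2, 3, 5, 3)
  [14] (3, 1, 1, 10)
  [15] (2, 3, 5, 3)
  [16] (3, 1, 1, 10)
  [17] (3, 1, 1, 10)

Linkage partition of the 17 weights (6 classes, p=17):

[[1, 5], [2, 10, 14, 16, 17], [3, 4, 12, 13, 15], [6, 11], [7], [8, 9]]


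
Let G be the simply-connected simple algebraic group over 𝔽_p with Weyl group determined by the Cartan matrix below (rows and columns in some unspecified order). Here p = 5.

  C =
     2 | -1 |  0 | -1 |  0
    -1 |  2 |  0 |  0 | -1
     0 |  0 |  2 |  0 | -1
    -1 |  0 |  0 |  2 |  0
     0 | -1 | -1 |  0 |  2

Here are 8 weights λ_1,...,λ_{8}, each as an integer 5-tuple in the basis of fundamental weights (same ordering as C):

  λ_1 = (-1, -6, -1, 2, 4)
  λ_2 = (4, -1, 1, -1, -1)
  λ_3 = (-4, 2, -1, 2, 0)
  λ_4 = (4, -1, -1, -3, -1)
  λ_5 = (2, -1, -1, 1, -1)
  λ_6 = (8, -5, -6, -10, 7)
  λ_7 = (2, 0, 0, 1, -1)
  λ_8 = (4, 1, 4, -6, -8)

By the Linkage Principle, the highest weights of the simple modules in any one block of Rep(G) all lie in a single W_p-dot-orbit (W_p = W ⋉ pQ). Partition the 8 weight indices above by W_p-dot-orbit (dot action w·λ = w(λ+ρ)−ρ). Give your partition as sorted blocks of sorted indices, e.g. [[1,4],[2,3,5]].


Type A_5, rank 5, |W|=720; reorder rows/cols to standard.

Folding the 8 weights λ_j+ρ into Ā_5 (reps in the given 5-coord order):

  1: (3, 0, 0, 2, 0);  2: (3, 0, 0, 2, 0);  3: (3, 0, 0, 0, 1);  4: (3, 0, 0, 2, 0);  5: (3, 0, 0, 2, 0);  6: (3, 0, 0, 0, 1);  7: (3, 0, 0, 0, 1);  8: (3, 0, 0, 2, 0)

Linkage partition of the 8 weights (2 classes, p=5):

[[1, 2, 4, 5, 8], [3, 6, 7]]


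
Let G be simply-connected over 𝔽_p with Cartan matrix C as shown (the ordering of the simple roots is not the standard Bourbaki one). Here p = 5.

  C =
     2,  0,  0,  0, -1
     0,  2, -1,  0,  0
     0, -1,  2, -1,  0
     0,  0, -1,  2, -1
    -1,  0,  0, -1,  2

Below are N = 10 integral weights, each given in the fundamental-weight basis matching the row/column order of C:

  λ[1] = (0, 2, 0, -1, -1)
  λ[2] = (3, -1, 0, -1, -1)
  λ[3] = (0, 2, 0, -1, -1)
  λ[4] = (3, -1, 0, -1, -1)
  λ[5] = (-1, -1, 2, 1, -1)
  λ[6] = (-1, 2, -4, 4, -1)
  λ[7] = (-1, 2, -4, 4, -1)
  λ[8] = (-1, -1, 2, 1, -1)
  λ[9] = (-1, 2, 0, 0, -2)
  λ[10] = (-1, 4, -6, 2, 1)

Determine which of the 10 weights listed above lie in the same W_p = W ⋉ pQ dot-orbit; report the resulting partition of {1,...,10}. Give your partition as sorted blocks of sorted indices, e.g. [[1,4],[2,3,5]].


Root system A_5: the 5×5 matrix C matches after relabeling.

Alcove-folded reps (p=5, 10 weights, presented ϖ-order):

  [1] (1, 3, 1, 0, 0);  [2] (4, 0, 1, 0, 0);  [3] (1, 3, 1, 0, 0);  [4] (4, 0, 1, 0, 0);  [5] (0, 0, 3, 2, 0);  [6] (0, 0, 3, 2, 0);  [7] (0, 0, 3, 2, 0);  [8] (0, 0, 3, 2, 0);  [9] (1, 3, 1, 0, 0);  [10] (0, 0, 3, 2, 0)

The 10 indices split into 3 linkage classes (same alcove rep ⇔ same W_5-dot-orbit):

[[1, 3, 9], [2, 4], [5, 6, 7, 8, 10]]


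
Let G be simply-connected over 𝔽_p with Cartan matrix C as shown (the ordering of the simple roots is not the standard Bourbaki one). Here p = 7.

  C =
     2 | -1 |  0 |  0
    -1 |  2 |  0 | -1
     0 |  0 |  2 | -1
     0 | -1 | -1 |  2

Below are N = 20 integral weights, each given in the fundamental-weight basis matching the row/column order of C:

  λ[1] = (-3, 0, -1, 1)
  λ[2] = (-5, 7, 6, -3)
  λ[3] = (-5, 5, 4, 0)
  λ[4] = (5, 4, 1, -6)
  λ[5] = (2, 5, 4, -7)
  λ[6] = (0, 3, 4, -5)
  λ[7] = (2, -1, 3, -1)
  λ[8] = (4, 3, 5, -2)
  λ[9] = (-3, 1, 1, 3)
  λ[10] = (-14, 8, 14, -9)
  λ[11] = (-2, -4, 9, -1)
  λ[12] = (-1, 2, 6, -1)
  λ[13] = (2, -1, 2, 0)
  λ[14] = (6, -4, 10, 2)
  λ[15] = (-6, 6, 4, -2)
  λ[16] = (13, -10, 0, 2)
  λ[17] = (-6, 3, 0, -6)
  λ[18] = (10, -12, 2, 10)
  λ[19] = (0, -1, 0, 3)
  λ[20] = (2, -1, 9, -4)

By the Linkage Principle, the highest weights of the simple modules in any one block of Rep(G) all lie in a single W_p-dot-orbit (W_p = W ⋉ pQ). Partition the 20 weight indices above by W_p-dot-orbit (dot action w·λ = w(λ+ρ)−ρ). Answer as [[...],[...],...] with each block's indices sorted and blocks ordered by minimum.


A_4 Cartan matrix, 4 simple roots permuted; ρ=(1,1,1,1).

λ_j+ρ reflected into Ā_7 (⟨·,θ^∨⟩≤7); 4-tuples as given:

  λ_1+ρ ↦ (1, 1, 0, 1);  λ_2+ρ ↦ (2, 0, 1, 1);  λ_3+ρ ↦ (1, 1, 0, 1);  λ_4+ρ ↦ (2, 0, 1, 1);  λ_5+ρ ↦ (1, 0, 1, 4);  λ_6+ρ ↦ (1, 0, 1, 4);  λ_7+ρ ↦ (3, 0, 4, 0);  λ_8+ρ ↦ (2, 0, 1, 1);  λ_9+ρ ↦ (1, 0, 1, 4);  λ_10+ρ ↦ (1, 1, 0, 1);  λ_11+ρ ↦ (3, 0, 3, 1);  λ_12+ρ ↦ (3, 0, 4, 0);  λ_13+ρ ↦ (3, 0, 3, 1);  λ_14+ρ ↦ (3, 0, 4, 0);  λ_15+ρ ↦ (1, 1, 0, 1);  λ_16+ρ ↦ (2, 0, 1, 1);  λ_17+ρ ↦ (1, 0, 1, 4);  λ_18+ρ ↦ (3, 0, 4, 0);  λ_19+ρ ↦ (1, 0, 1, 4);  λ_20+ρ ↦ (3, 0, 4, 0)

Grouping the 20 weights by Ā_7-representative: 5 linkage classes.

[[1, 3, 10, 15], [2, 4, 8, 16], [5, 6, 9, 17, 19], [7, 12, 14, 18, 20], [11, 13]]


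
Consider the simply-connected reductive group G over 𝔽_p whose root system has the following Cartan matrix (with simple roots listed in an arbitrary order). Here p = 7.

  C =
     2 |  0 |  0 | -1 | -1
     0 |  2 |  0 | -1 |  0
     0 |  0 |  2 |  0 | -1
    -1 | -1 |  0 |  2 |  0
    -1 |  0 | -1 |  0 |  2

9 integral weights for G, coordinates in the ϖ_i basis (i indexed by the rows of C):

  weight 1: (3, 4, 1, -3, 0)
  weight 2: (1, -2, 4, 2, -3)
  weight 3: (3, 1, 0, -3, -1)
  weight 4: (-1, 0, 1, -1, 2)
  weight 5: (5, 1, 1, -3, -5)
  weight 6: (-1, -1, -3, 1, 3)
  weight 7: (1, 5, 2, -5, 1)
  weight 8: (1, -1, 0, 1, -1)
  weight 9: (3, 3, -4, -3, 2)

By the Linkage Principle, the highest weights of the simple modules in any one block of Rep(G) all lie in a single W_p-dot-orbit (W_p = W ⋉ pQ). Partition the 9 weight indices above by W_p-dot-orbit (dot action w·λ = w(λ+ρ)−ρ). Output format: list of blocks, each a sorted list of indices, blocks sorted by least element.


A_5 Cartan matrix, 5 simple roots permuted; ρ=(1,1,1,1,1).

Folding the 9 weights λ_j+ρ into Ā_7 (reps in the given 5-coord order):

  [1] (2, 0, 1, 2, 0)
  [2] (0, 0, 2, 2, 2)
  [3] (2, 0, 1, 2, 0)
  [4] (0, 1, 2, 0, 3)
  [5] (0, 0, 2, 2, 2)
  [6] (0, 0, 2, 2, 2)
  [7] (2, 0, 1, 2, 0)
  [8] (2, 0, 1, 2, 0)
  [9] (2, 0, 1, 2, 0)

3 distinct reps among the 9 weights ⇒ 3 W_7-linkage classes:

[[1, 3, 7, 8, 9], [2, 5, 6], [4]]


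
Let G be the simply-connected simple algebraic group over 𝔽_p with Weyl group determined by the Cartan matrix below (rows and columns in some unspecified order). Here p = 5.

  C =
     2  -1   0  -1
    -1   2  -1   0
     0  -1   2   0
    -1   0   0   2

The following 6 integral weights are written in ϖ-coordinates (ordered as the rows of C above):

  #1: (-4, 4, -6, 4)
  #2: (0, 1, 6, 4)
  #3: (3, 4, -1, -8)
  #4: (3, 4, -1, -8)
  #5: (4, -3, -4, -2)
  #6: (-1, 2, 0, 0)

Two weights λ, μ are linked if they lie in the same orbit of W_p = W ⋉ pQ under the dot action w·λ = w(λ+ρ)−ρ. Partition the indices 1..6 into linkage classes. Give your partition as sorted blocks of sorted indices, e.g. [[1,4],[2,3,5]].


Dynkin diagram of C (from the 6 off-diagonal −1 entries): A_4.

W_5-reps of the 6 weights in Ā_5 (same 4-coord order as C):

  1: (0, 3, 0, 0) · 2: (1, 2, 2, 0) · 3: (1, 2, 2, 0) · 4: (1, 2, 2, 0) · 5: (1, 2, 2, 0) · 6: (0, 3, 1, 1)

Partition of {1..6} into 3 W_5-dot-orbits:

[[1], [2, 3, 4, 5], [6]]


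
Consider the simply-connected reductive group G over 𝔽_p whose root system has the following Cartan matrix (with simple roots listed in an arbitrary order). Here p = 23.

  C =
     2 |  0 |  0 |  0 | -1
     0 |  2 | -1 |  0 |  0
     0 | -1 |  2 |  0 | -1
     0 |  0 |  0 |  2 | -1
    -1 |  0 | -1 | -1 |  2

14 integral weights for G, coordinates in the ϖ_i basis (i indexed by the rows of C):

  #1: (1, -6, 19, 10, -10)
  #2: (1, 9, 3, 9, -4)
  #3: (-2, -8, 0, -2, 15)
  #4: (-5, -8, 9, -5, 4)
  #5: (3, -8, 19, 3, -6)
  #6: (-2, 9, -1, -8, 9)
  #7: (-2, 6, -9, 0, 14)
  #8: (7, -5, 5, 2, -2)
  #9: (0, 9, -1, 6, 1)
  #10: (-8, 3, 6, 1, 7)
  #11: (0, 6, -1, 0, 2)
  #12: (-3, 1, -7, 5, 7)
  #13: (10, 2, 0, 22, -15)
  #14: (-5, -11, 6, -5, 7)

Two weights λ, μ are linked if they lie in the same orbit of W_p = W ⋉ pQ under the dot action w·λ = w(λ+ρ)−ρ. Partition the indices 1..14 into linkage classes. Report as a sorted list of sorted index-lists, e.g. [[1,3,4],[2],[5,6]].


D_5 Cartan matrix, 5 simple roots permuted; ρ=(1,1,1,1,1).

Ā_23 reps of the 14 weights (D_5, coords as presented):

  [1] (7, 4, 1, 2, 1);  [2] (1, 10, 0, 7, 2);  [3] (1, 1, 1, 1, 6);  [4] (1, 7, 0, 1, 3);  [5] (1, 7, 0, 1, 3);  [6] (1, 10, 0, 7, 2);  [7] (1, 1, 1, 1, 6);  [8] (7, 4, 1, 2, 1);  [9] (1, 10, 0, 7, 2);  [10] (7, 4, 1, 2, 1);  [11] (1, 7, 0, 1, 3);  [12] (2, 4, 2, 6, 0);  [13] (1, 10, 0, 7, 2);  [14] (1, 7, 0, 1, 3)

These 14 weights hit 5 W_23-dot-orbits; sizes (3, 4, 2, 4, 1):

[[1, 8, 10], [2, 6, 9, 13], [3, 7], [4, 5, 11, 14], [12]]
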